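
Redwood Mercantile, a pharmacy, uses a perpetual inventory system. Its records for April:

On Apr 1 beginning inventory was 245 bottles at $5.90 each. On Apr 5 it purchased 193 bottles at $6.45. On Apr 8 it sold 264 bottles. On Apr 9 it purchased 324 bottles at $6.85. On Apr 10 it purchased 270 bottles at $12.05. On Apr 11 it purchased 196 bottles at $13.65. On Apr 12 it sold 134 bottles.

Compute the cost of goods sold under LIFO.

COGS = $3,492.85

Apr 8, 264 sold [LIFO — newest first]: 193 @ $6.45 + 71 @ $5.90 = $1,663.75
Apr 12, 134 sold [LIFO — newest first]: 134 @ $13.65 = $1,829.10
Total COGS = $1,663.75 + $1,829.10 = $3,492.85
Ending inventory: 174 @ $5.90 + 324 @ $6.85 + 270 @ $12.05 + 62 @ $13.65 = $7,345.80
Check: goods available $10,838.65 = COGS $3,492.85 + ending $7,345.80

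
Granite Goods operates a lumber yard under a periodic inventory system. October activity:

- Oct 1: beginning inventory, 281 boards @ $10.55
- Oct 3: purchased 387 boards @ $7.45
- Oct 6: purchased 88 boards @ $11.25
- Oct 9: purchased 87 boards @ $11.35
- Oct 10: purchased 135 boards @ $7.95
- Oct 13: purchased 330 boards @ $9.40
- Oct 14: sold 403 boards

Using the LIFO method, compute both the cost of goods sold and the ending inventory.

COGS = $3,682.35; ending inventory = $8,318.05

Oct 14, 403 sold [LIFO — newest first]: 330 @ $9.40 + 73 @ $7.95 = $3,682.35
Ending inventory: 281 @ $10.55 + 387 @ $7.45 + 88 @ $11.25 + 87 @ $11.35 + 62 @ $7.95 = $8,318.05
Check: goods available $12,000.40 = COGS $3,682.35 + ending $8,318.05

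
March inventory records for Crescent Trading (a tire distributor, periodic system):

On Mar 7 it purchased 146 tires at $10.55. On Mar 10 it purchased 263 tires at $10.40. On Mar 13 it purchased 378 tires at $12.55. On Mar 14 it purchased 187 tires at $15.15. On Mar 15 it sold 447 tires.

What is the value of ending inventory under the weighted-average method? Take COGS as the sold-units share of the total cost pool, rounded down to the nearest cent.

Mar 15, sell 447: 447/974 × $11,852.45 → $5,439.47
Ending inventory (cost pool remaining) = $6,412.98
Check: goods available $11,852.45 = COGS $5,439.47 + ending $6,412.98

Ending inventory = $6,412.98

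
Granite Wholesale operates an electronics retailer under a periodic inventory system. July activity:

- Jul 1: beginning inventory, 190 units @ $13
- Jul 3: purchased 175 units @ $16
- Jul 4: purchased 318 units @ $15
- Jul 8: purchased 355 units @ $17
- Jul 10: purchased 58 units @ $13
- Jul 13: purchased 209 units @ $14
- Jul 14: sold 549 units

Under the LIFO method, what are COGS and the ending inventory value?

COGS = $8,474; ending inventory = $11,281

Jul 14, 549 sold [LIFO — newest first]: 209 @ $14 + 58 @ $13 + 282 @ $17 = $8,474
Ending inventory: 190 @ $13 + 175 @ $16 + 318 @ $15 + 73 @ $17 = $11,281
Check: goods available $19,755 = COGS $8,474 + ending $11,281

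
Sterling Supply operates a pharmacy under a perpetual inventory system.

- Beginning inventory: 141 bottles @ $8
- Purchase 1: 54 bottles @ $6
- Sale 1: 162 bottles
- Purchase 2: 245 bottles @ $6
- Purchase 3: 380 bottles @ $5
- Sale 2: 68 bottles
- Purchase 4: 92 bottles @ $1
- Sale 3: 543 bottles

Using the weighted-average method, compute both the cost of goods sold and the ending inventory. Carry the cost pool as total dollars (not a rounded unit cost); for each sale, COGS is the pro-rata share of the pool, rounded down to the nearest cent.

COGS = $4,234.47; ending inventory = $679.53

After Beginning: 141 on hand, pool $1,128.00 (≈ $8.0000 each)
After Purchase 1: 195 on hand, pool $1,452.00 (≈ $7.4462 each)
Sale 1, sell 162: 162/195 × $1,452.00 → $1,206.27
After Purchase 2: 278 on hand, pool $1,715.73 (≈ $6.1717 each)
After Purchase 3: 658 on hand, pool $3,615.73 (≈ $5.4950 each)
Sale 2, sell 68: 68/658 × $3,615.73 → $373.66
After Purchase 4: 682 on hand, pool $3,334.07 (≈ $4.8887 each)
Sale 3, sell 543: 543/682 × $3,334.07 → $2,654.54
Total COGS = $1,206.27 + $373.66 + $2,654.54 = $4,234.47
Ending inventory (cost pool remaining) = $679.53
Check: goods available $4,914.00 = COGS $4,234.47 + ending $679.53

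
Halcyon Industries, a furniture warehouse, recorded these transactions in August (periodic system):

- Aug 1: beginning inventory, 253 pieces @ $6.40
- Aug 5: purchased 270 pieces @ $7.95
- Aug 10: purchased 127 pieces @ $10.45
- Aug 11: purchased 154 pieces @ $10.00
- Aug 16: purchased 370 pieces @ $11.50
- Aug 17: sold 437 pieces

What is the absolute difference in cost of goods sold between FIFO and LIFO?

$1,843.00

FIFO COGS: 253 @ $6.40 + 184 @ $7.95 = $3,082.00
LIFO COGS: 370 @ $11.50 + 67 @ $10.00 = $4,925.00
Difference = |$3,082.00 − $4,925.00| = $1,843.00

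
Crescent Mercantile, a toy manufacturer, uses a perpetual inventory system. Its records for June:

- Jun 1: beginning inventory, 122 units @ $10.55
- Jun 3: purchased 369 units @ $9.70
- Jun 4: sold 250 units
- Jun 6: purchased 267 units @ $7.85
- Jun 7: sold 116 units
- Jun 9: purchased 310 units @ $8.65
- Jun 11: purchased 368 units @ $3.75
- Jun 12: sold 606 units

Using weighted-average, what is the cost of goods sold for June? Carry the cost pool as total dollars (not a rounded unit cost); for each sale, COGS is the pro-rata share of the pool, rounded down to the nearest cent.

After Jun 1: 122 on hand, pool $1,287.10 (≈ $10.5500 each)
After Jun 3: 491 on hand, pool $4,866.40 (≈ $9.9112 each)
Jun 4, sell 250: 250/491 × $4,866.40 → $2,477.80
After Jun 6: 508 on hand, pool $4,484.55 (≈ $8.8279 each)
Jun 7, sell 116: 116/508 × $4,484.55 → $1,024.03
After Jun 9: 702 on hand, pool $6,142.02 (≈ $8.7493 each)
After Jun 11: 1070 on hand, pool $7,522.02 (≈ $7.0299 each)
Jun 12, sell 606: 606/1070 × $7,522.02 → $4,260.13
Total COGS = $2,477.80 + $1,024.03 + $4,260.13 = $7,761.96
Ending inventory (cost pool remaining) = $3,261.89
Check: goods available $11,023.85 = COGS $7,761.96 + ending $3,261.89

COGS = $7,761.96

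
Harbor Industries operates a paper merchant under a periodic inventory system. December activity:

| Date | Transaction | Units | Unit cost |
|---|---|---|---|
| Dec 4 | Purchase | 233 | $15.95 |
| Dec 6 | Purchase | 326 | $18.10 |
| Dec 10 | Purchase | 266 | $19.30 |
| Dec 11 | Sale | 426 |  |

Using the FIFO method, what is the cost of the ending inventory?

Dec 11, 426 sold [FIFO — oldest first]: 233 @ $15.95 + 193 @ $18.10 = $7,209.65
Ending inventory: 133 @ $18.10 + 266 @ $19.30 = $7,541.10

Ending inventory = $7,541.10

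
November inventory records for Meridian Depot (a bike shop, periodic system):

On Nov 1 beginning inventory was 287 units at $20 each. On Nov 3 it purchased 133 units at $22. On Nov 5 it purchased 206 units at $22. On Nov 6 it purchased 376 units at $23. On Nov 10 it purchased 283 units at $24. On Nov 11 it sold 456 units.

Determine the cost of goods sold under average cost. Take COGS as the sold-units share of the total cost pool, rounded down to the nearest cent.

COGS = $10,162.58

Nov 11, sell 456: 456/1285 × $28,638.00 → $10,162.58
Ending inventory (cost pool remaining) = $18,475.42
Check: goods available $28,638.00 = COGS $10,162.58 + ending $18,475.42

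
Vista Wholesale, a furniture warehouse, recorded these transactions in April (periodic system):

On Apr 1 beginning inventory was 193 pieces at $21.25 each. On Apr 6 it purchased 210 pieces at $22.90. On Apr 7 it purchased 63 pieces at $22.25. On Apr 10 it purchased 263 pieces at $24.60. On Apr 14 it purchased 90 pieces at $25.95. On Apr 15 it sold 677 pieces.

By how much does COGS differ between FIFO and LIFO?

FIFO COGS: 193 @ $21.25 + 210 @ $22.90 + 63 @ $22.25 + 211 @ $24.60 = $15,502.60
LIFO COGS: 90 @ $25.95 + 263 @ $24.60 + 63 @ $22.25 + 210 @ $22.90 + 51 @ $21.25 = $16,099.80
Difference = |$15,502.60 − $16,099.80| = $597.20

$597.20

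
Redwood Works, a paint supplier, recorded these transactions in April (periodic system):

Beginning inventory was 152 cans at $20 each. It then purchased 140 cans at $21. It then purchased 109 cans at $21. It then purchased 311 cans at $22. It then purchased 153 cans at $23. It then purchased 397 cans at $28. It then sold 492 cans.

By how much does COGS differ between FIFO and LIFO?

$3,030

FIFO COGS: 152 @ $20 + 140 @ $21 + 109 @ $21 + 91 @ $22 = $10,271
LIFO COGS: 397 @ $28 + 95 @ $23 = $13,301
Difference = |$10,271 − $13,301| = $3,030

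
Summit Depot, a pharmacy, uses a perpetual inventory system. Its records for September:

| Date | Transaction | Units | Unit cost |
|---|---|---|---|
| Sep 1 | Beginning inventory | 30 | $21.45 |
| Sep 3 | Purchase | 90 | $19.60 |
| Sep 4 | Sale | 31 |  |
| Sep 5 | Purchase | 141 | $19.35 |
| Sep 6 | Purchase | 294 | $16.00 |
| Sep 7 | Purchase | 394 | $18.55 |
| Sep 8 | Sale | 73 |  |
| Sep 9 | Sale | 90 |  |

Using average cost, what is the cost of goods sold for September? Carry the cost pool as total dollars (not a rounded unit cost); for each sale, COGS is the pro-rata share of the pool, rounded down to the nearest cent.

COGS = $3,556.38

After Sep 1: 30 on hand, pool $643.50 (≈ $21.4500 each)
After Sep 3: 120 on hand, pool $2,407.50 (≈ $20.0625 each)
Sep 4, sell 31: 31/120 × $2,407.50 → $621.93
After Sep 5: 230 on hand, pool $4,513.92 (≈ $19.6257 each)
After Sep 6: 524 on hand, pool $9,217.92 (≈ $17.5915 each)
After Sep 7: 918 on hand, pool $16,526.62 (≈ $18.0029 each)
Sep 8, sell 73: 73/918 × $16,526.62 → $1,314.20
Sep 9, sell 90: 90/845 × $15,212.42 → $1,620.25
Total COGS = $621.93 + $1,314.20 + $1,620.25 = $3,556.38
Ending inventory (cost pool remaining) = $13,592.17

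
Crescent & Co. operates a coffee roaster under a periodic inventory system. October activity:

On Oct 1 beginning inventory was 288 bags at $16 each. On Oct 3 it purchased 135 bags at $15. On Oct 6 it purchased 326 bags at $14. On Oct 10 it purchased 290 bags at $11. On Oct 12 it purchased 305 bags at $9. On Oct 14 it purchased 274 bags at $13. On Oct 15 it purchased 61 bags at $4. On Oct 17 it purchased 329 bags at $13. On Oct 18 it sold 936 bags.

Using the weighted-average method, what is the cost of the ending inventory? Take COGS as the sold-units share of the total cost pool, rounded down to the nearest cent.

Ending inventory = $13,461.40

Oct 18, sell 936: 936/2008 × $25,215.00 → $11,753.60
Ending inventory (cost pool remaining) = $13,461.40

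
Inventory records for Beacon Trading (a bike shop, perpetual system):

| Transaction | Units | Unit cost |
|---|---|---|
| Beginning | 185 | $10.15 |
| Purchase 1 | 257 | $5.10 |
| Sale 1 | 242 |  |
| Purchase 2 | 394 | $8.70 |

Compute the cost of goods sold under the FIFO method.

COGS = $2,168.45

Sale 1 (242) [FIFO — oldest first]: 185 @ $10.15 + 57 @ $5.10 = $2,168.45
Ending inventory: 200 @ $5.10 + 394 @ $8.70 = $4,447.80
Check: goods available $6,616.25 = COGS $2,168.45 + ending $4,447.80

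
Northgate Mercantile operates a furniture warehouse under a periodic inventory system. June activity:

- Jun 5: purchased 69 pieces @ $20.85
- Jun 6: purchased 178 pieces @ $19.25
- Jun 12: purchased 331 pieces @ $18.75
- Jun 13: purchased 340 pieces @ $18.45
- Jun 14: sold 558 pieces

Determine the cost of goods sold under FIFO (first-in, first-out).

COGS = $10,696.40

Jun 14, 558 sold [FIFO — oldest first]: 69 @ $20.85 + 178 @ $19.25 + 311 @ $18.75 = $10,696.40
Ending inventory: 20 @ $18.75 + 340 @ $18.45 = $6,648.00
Check: goods available $17,344.40 = COGS $10,696.40 + ending $6,648.00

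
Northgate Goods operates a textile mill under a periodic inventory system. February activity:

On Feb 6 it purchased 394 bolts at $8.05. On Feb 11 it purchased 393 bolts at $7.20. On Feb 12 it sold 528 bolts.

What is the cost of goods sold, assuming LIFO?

Feb 12, 528 sold [LIFO — newest first]: 393 @ $7.20 + 135 @ $8.05 = $3,916.35
Ending inventory: 259 @ $8.05 = $2,084.95
Check: goods available $6,001.30 = COGS $3,916.35 + ending $2,084.95

COGS = $3,916.35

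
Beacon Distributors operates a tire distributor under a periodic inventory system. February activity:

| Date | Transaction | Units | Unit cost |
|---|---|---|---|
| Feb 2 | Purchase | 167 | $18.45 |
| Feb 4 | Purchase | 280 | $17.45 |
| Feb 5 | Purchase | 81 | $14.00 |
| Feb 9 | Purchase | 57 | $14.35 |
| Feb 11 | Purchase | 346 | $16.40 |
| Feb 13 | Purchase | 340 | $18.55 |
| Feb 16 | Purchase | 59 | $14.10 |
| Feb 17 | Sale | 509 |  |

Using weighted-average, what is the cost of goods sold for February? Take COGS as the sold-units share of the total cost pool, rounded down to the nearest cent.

COGS = $8,699.84

Feb 17, sell 509: 509/1330 × $22,732.40 → $8,699.84
Ending inventory (cost pool remaining) = $14,032.56
Check: goods available $22,732.40 = COGS $8,699.84 + ending $14,032.56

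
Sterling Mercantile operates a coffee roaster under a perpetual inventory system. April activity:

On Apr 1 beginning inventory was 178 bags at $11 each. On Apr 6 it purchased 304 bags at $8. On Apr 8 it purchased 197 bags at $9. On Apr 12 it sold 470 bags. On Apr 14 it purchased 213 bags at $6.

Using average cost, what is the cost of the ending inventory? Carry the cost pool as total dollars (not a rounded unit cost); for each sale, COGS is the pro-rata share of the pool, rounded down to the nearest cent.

After Apr 1: 178 on hand, pool $1,958.00 (≈ $11.0000 each)
After Apr 6: 482 on hand, pool $4,390.00 (≈ $9.1079 each)
After Apr 8: 679 on hand, pool $6,163.00 (≈ $9.0766 each)
Apr 12, sell 470: 470/679 × $6,163.00 → $4,265.99
After Apr 14: 422 on hand, pool $3,175.01 (≈ $7.5237 each)
Ending inventory (cost pool remaining) = $3,175.01
Check: goods available $7,441.00 = COGS $4,265.99 + ending $3,175.01

Ending inventory = $3,175.01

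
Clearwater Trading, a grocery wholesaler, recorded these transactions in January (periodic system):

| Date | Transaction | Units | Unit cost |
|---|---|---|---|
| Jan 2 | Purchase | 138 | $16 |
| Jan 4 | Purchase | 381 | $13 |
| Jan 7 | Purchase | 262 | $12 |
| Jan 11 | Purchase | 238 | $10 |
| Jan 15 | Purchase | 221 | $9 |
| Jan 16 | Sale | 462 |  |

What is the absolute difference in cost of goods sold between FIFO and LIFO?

FIFO COGS: 138 @ $16 + 324 @ $13 = $6,420
LIFO COGS: 221 @ $9 + 238 @ $10 + 3 @ $12 = $4,405
Difference = |$6,420 − $4,405| = $2,015

$2,015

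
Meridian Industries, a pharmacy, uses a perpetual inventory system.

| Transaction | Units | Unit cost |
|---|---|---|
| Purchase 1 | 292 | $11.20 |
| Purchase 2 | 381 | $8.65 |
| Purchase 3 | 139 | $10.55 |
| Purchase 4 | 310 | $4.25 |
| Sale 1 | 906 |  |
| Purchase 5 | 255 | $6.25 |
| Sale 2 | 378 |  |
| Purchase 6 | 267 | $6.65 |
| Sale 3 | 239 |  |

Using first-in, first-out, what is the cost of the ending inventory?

Sale 1 (906) [FIFO — oldest first]: 292 @ $11.20 + 381 @ $8.65 + 139 @ $10.55 + 94 @ $4.25 = $8,432.00
Sale 2 (378) [FIFO — oldest first]: 216 @ $4.25 + 162 @ $6.25 = $1,930.50
Sale 3 (239) [FIFO — oldest first]: 93 @ $6.25 + 146 @ $6.65 = $1,552.15
Total COGS = $8,432.00 + $1,930.50 + $1,552.15 = $11,914.65
Ending inventory: 121 @ $6.65 = $804.65
Check: goods available $12,719.30 = COGS $11,914.65 + ending $804.65

Ending inventory = $804.65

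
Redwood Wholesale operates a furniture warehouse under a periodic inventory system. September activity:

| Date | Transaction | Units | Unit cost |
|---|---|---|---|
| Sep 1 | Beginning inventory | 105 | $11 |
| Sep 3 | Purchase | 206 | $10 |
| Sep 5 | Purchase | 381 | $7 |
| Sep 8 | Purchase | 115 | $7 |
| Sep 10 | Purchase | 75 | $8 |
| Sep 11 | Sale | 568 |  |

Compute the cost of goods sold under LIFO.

COGS = $4,051

Sep 11, 568 sold [LIFO — newest first]: 75 @ $8 + 115 @ $7 + 378 @ $7 = $4,051
Ending inventory: 105 @ $11 + 206 @ $10 + 3 @ $7 = $3,236
Check: goods available $7,287 = COGS $4,051 + ending $3,236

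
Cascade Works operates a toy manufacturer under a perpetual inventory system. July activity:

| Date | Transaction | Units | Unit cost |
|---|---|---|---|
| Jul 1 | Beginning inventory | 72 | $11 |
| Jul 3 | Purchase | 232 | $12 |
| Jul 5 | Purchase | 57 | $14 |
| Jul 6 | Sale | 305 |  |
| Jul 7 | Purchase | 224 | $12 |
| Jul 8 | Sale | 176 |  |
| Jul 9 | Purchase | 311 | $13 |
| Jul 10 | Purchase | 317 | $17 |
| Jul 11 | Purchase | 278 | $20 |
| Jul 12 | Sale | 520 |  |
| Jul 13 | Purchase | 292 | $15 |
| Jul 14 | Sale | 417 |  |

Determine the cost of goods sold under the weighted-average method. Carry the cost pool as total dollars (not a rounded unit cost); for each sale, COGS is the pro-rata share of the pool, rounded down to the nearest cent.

COGS = $20,711.62

After Jul 1: 72 on hand, pool $792.00 (≈ $11.0000 each)
After Jul 3: 304 on hand, pool $3,576.00 (≈ $11.7632 each)
After Jul 5: 361 on hand, pool $4,374.00 (≈ $12.1163 each)
Jul 6, sell 305: 305/361 × $4,374.00 → $3,695.48
After Jul 7: 280 on hand, pool $3,366.52 (≈ $12.0233 each)
Jul 8, sell 176: 176/280 × $3,366.52 → $2,116.09
After Jul 9: 415 on hand, pool $5,293.43 (≈ $12.7553 each)
After Jul 10: 732 on hand, pool $10,682.43 (≈ $14.5935 each)
After Jul 11: 1010 on hand, pool $16,242.43 (≈ $16.0816 each)
Jul 12, sell 520: 520/1010 × $16,242.43 → $8,362.43
After Jul 13: 782 on hand, pool $12,260.00 (≈ $15.6777 each)
Jul 14, sell 417: 417/782 × $12,260.00 → $6,537.62
Total COGS = $3,695.48 + $2,116.09 + $8,362.43 + $6,537.62 = $20,711.62
Ending inventory (cost pool remaining) = $5,722.38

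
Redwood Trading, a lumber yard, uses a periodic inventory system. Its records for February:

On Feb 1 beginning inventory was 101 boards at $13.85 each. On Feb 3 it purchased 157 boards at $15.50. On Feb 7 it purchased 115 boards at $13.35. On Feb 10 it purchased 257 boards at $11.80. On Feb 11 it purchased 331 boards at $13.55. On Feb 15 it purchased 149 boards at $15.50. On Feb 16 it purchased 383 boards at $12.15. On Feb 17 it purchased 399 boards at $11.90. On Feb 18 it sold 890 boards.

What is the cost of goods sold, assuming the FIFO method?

COGS = $11,923.20

Feb 18, 890 sold [FIFO — oldest first]: 101 @ $13.85 + 157 @ $15.50 + 115 @ $13.35 + 257 @ $11.80 + 260 @ $13.55 = $11,923.20
Ending inventory: 71 @ $13.55 + 149 @ $15.50 + 383 @ $12.15 + 399 @ $11.90 = $12,673.10
Check: goods available $24,596.30 = COGS $11,923.20 + ending $12,673.10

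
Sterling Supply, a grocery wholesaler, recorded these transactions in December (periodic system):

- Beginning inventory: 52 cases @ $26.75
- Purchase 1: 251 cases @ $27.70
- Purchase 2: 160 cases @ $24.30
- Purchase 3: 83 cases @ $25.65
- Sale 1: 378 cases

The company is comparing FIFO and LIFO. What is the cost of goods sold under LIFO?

FIFO COGS: 52 @ $26.75 + 251 @ $27.70 + 75 @ $24.30 = $10,166.20
LIFO COGS: 83 @ $25.65 + 160 @ $24.30 + 135 @ $27.70 = $9,756.45

COGS = $9,756.45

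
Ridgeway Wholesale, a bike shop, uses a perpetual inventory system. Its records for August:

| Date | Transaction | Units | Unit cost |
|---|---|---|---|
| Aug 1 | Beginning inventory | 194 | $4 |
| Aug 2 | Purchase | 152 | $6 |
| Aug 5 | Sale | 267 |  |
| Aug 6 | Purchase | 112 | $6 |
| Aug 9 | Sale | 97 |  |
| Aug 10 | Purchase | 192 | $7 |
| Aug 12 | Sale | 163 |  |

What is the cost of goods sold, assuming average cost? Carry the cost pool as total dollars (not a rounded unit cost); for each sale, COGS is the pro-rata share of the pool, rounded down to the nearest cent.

After Aug 1: 194 on hand, pool $776.00 (≈ $4.0000 each)
After Aug 2: 346 on hand, pool $1,688.00 (≈ $4.8786 each)
Aug 5, sell 267: 267/346 × $1,688.00 → $1,302.58
After Aug 6: 191 on hand, pool $1,057.42 (≈ $5.5362 each)
Aug 9, sell 97: 97/191 × $1,057.42 → $537.01
After Aug 10: 286 on hand, pool $1,864.41 (≈ $6.5189 each)
Aug 12, sell 163: 163/286 × $1,864.41 → $1,062.58
Total COGS = $1,302.58 + $537.01 + $1,062.58 = $2,902.17
Ending inventory (cost pool remaining) = $801.83
Check: goods available $3,704.00 = COGS $2,902.17 + ending $801.83

COGS = $2,902.17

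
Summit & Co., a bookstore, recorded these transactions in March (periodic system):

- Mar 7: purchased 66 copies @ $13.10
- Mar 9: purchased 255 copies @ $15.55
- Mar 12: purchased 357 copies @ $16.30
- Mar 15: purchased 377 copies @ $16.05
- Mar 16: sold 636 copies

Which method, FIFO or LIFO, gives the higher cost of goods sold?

LIFO

FIFO COGS: 66 @ $13.10 + 255 @ $15.55 + 315 @ $16.30 = $9,964.35
LIFO COGS: 377 @ $16.05 + 259 @ $16.30 = $10,272.55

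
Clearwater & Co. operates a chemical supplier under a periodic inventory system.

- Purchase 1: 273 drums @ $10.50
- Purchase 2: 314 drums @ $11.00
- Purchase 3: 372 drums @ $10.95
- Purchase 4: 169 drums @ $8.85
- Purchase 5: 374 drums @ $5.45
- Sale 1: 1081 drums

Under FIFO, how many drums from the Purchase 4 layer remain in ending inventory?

47

Sale 1 (1081) [FIFO — oldest first]: 273 @ $10.50 + 314 @ $11.00 + 372 @ $10.95 + 122 @ $8.85 = $11,473.60
Ending inventory: 47 @ $8.85 + 374 @ $5.45 = $2,454.25
Check: goods available $13,927.85 = COGS $11,473.60 + ending $2,454.25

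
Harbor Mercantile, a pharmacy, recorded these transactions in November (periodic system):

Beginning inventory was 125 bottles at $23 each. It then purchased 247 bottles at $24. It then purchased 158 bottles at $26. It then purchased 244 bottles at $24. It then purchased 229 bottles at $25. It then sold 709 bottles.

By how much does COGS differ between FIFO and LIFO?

$354

FIFO COGS: 125 @ $23 + 247 @ $24 + 158 @ $26 + 179 @ $24 = $17,207
LIFO COGS: 229 @ $25 + 244 @ $24 + 158 @ $26 + 78 @ $24 = $17,561
Difference = |$17,207 − $17,561| = $354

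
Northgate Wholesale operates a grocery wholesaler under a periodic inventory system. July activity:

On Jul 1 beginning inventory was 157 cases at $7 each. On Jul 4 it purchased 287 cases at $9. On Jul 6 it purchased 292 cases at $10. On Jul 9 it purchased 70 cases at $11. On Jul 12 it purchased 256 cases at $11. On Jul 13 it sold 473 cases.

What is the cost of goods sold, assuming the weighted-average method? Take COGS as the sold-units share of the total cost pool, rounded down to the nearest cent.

Jul 13, sell 473: 473/1062 × $10,188.00 → $4,537.59
Ending inventory (cost pool remaining) = $5,650.41

COGS = $4,537.59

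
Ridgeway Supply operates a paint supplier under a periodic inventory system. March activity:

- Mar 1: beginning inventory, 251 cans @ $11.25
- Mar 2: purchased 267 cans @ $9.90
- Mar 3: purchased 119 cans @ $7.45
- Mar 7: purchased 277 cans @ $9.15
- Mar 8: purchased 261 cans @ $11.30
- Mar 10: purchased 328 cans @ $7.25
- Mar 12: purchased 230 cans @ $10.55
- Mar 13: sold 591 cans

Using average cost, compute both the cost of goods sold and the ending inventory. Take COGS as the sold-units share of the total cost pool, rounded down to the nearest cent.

Mar 13, sell 591: 591/1733 × $16,641.95 → $5,675.35
Ending inventory (cost pool remaining) = $10,966.60

COGS = $5,675.35; ending inventory = $10,966.60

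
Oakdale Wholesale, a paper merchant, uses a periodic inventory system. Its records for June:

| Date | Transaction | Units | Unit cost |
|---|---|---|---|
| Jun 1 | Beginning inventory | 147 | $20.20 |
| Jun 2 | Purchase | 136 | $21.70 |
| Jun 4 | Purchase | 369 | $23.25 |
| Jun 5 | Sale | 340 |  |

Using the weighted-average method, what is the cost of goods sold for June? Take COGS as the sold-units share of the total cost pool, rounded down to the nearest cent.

COGS = $7,561.27

Jun 5, sell 340: 340/652 × $14,499.85 → $7,561.27
Ending inventory (cost pool remaining) = $6,938.58
Check: goods available $14,499.85 = COGS $7,561.27 + ending $6,938.58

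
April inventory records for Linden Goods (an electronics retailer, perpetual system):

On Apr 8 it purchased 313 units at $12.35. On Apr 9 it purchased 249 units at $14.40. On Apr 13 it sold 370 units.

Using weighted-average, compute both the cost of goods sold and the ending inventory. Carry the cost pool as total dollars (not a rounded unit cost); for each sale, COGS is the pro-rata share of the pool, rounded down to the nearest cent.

COGS = $4,905.56; ending inventory = $2,545.59

After Apr 8: 313 on hand, pool $3,865.55 (≈ $12.3500 each)
After Apr 9: 562 on hand, pool $7,451.15 (≈ $13.2583 each)
Apr 13, sell 370: 370/562 × $7,451.15 → $4,905.56
Ending inventory (cost pool remaining) = $2,545.59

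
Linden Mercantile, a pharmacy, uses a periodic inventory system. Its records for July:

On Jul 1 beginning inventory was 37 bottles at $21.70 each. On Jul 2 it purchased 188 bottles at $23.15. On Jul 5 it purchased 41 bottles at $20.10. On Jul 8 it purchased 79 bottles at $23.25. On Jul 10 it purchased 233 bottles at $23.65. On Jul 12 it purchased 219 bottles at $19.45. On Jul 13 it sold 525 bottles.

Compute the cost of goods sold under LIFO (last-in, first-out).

Jul 13, 525 sold [LIFO — newest first]: 219 @ $19.45 + 233 @ $23.65 + 73 @ $23.25 = $11,467.25
Ending inventory: 37 @ $21.70 + 188 @ $23.15 + 41 @ $20.10 + 6 @ $23.25 = $6,118.70

COGS = $11,467.25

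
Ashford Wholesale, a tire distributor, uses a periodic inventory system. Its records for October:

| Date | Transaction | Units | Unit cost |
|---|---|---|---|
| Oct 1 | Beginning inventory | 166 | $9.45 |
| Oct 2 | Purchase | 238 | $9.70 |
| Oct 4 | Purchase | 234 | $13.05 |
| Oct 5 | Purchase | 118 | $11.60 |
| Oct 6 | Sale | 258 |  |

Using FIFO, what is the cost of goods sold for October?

Oct 6, 258 sold [FIFO — oldest first]: 166 @ $9.45 + 92 @ $9.70 = $2,461.10
Ending inventory: 146 @ $9.70 + 234 @ $13.05 + 118 @ $11.60 = $5,838.70

COGS = $2,461.10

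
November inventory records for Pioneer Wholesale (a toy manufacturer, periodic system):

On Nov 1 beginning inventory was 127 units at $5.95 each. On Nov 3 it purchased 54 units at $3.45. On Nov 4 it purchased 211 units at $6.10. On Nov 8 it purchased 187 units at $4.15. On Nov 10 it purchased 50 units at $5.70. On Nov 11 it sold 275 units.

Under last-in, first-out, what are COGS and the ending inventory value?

Nov 11, 275 sold [LIFO — newest first]: 50 @ $5.70 + 187 @ $4.15 + 38 @ $6.10 = $1,292.85
Ending inventory: 127 @ $5.95 + 54 @ $3.45 + 173 @ $6.10 = $1,997.25

COGS = $1,292.85; ending inventory = $1,997.25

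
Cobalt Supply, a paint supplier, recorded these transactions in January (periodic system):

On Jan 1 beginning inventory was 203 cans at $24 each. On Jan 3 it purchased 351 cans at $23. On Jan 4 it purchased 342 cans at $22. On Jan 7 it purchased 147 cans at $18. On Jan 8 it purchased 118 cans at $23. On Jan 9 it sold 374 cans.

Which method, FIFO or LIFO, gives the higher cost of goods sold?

FIFO

FIFO COGS: 203 @ $24 + 171 @ $23 = $8,805
LIFO COGS: 118 @ $23 + 147 @ $18 + 109 @ $22 = $7,758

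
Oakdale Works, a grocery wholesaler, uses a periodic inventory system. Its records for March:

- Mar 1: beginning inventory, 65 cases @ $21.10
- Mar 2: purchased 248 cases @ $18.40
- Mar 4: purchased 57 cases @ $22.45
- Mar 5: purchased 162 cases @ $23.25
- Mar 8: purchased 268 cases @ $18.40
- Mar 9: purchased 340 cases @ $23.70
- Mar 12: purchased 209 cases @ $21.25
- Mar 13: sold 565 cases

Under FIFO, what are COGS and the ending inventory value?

COGS = $11,588.05; ending inventory = $16,823.25

Mar 13, 565 sold [FIFO — oldest first]: 65 @ $21.10 + 248 @ $18.40 + 57 @ $22.45 + 162 @ $23.25 + 33 @ $18.40 = $11,588.05
Ending inventory: 235 @ $18.40 + 340 @ $23.70 + 209 @ $21.25 = $16,823.25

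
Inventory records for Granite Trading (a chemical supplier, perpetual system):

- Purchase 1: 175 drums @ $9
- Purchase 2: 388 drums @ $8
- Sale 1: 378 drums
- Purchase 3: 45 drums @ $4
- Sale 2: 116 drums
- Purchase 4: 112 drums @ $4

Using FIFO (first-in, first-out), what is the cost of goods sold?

COGS = $4,127

Sale 1 (378) [FIFO — oldest first]: 175 @ $9 + 203 @ $8 = $3,199
Sale 2 (116) [FIFO — oldest first]: 116 @ $8 = $928
Total COGS = $3,199 + $928 = $4,127
Ending inventory: 69 @ $8 + 45 @ $4 + 112 @ $4 = $1,180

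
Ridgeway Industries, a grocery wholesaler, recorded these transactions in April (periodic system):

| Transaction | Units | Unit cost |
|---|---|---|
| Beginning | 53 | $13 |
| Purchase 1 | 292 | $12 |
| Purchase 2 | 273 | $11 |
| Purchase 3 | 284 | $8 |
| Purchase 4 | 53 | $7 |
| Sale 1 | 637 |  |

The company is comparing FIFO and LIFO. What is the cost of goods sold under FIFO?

FIFO COGS: 53 @ $13 + 292 @ $12 + 273 @ $11 + 19 @ $8 = $7,348
LIFO COGS: 53 @ $7 + 284 @ $8 + 273 @ $11 + 27 @ $12 = $5,970

COGS = $7,348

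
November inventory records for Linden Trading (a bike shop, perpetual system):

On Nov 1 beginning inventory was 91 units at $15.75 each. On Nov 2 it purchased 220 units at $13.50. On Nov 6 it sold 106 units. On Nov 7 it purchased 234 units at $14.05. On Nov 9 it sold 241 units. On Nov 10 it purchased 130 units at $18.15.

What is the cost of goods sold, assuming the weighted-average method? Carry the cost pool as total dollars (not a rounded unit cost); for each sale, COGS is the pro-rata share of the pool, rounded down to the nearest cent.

COGS = $4,899.02

After Nov 1: 91 on hand, pool $1,433.25 (≈ $15.7500 each)
After Nov 2: 311 on hand, pool $4,403.25 (≈ $14.1584 each)
Nov 6, sell 106: 106/311 × $4,403.25 → $1,500.78
After Nov 7: 439 on hand, pool $6,190.17 (≈ $14.1006 each)
Nov 9, sell 241: 241/439 × $6,190.17 → $3,398.24
After Nov 10: 328 on hand, pool $5,151.43 (≈ $15.7056 each)
Total COGS = $1,500.78 + $3,398.24 = $4,899.02
Ending inventory (cost pool remaining) = $5,151.43
Check: goods available $10,050.45 = COGS $4,899.02 + ending $5,151.43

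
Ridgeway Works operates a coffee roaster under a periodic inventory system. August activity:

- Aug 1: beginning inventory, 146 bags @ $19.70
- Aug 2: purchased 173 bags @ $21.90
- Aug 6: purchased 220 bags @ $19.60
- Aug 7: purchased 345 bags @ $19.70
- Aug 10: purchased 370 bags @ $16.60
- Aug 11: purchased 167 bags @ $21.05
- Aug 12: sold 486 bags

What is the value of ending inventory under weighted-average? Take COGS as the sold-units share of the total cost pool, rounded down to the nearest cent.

Ending inventory = $18,049.09

Aug 12, sell 486: 486/1421 × $27,430.75 → $9,381.66
Ending inventory (cost pool remaining) = $18,049.09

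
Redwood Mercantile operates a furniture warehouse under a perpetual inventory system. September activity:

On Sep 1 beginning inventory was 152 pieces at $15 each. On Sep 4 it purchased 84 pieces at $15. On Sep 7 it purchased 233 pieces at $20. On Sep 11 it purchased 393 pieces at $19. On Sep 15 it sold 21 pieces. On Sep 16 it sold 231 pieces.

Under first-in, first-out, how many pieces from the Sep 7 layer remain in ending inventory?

Sep 15, 21 sold [FIFO — oldest first]: 21 @ $15 = $315
Sep 16, 231 sold [FIFO — oldest first]: 131 @ $15 + 84 @ $15 + 16 @ $20 = $3,545
Total COGS = $315 + $3,545 = $3,860
Ending inventory: 217 @ $20 + 393 @ $19 = $11,807

217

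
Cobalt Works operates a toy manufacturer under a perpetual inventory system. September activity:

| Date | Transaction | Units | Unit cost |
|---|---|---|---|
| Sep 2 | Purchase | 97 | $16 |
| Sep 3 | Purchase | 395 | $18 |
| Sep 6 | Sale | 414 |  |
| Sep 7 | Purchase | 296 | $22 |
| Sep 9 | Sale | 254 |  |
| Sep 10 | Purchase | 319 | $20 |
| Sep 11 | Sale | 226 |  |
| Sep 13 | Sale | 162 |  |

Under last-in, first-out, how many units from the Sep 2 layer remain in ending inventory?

51

Sep 6, 414 sold [LIFO — newest first]: 395 @ $18 + 19 @ $16 = $7,414
Sep 9, 254 sold [LIFO — newest first]: 254 @ $22 = $5,588
Sep 11, 226 sold [LIFO — newest first]: 226 @ $20 = $4,520
Sep 13, 162 sold [LIFO — newest first]: 93 @ $20 + 42 @ $22 + 27 @ $16 = $3,216
Total COGS = $7,414 + $5,588 + $4,520 + $3,216 = $20,738
Ending inventory: 51 @ $16 = $816
Check: goods available $21,554 = COGS $20,738 + ending $816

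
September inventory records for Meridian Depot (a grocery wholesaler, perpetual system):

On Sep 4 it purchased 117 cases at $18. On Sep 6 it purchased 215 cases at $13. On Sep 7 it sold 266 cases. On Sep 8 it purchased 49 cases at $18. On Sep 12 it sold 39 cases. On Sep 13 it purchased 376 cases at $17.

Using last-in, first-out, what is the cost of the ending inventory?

Ending inventory = $7,760

Sep 7, 266 sold [LIFO — newest first]: 215 @ $13 + 51 @ $18 = $3,713
Sep 12, 39 sold [LIFO — newest first]: 39 @ $18 = $702
Total COGS = $3,713 + $702 = $4,415
Ending inventory: 66 @ $18 + 10 @ $18 + 376 @ $17 = $7,760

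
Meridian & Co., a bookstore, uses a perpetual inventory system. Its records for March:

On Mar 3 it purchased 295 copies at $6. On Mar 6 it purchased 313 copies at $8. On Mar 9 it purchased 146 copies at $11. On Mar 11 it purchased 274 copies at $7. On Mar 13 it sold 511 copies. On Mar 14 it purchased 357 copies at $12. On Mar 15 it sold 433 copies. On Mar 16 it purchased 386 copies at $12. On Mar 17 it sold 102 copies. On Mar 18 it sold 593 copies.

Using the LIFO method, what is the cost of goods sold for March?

COGS = $15,922

Mar 13, 511 sold [LIFO — newest first]: 274 @ $7 + 146 @ $11 + 91 @ $8 = $4,252
Mar 15, 433 sold [LIFO — newest first]: 357 @ $12 + 76 @ $8 = $4,892
Mar 17, 102 sold [LIFO — newest first]: 102 @ $12 = $1,224
Mar 18, 593 sold [LIFO — newest first]: 284 @ $12 + 146 @ $8 + 163 @ $6 = $5,554
Total COGS = $4,252 + $4,892 + $1,224 + $5,554 = $15,922
Ending inventory: 132 @ $6 = $792
Check: goods available $16,714 = COGS $15,922 + ending $792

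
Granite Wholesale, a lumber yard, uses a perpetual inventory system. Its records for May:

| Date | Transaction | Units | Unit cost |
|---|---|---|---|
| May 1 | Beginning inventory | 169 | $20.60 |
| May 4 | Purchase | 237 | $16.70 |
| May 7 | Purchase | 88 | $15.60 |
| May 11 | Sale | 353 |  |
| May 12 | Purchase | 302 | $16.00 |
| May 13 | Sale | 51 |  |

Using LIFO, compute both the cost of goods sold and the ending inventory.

May 11, 353 sold [LIFO — newest first]: 88 @ $15.60 + 237 @ $16.70 + 28 @ $20.60 = $5,907.50
May 13, 51 sold [LIFO — newest first]: 51 @ $16.00 = $816.00
Total COGS = $5,907.50 + $816.00 = $6,723.50
Ending inventory: 141 @ $20.60 + 251 @ $16.00 = $6,920.60

COGS = $6,723.50; ending inventory = $6,920.60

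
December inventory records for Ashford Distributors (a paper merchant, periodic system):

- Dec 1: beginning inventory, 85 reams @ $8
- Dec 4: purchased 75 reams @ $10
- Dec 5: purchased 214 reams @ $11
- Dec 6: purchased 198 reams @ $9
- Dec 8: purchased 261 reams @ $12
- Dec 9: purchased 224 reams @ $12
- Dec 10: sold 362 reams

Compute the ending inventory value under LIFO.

Dec 10, 362 sold [LIFO — newest first]: 224 @ $12 + 138 @ $12 = $4,344
Ending inventory: 85 @ $8 + 75 @ $10 + 214 @ $11 + 198 @ $9 + 123 @ $12 = $7,042

Ending inventory = $7,042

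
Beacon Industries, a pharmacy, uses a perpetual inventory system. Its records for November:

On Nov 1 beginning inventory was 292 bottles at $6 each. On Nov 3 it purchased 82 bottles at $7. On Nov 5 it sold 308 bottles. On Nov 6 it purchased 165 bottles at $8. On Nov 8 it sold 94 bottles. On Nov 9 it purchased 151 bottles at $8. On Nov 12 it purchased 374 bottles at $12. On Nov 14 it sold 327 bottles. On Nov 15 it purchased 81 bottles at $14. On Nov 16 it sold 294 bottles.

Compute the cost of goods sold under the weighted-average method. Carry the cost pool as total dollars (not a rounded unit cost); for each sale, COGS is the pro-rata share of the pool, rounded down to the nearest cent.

After Nov 1: 292 on hand, pool $1,752.00 (≈ $6.0000 each)
After Nov 3: 374 on hand, pool $2,326.00 (≈ $6.2193 each)
Nov 5, sell 308: 308/374 × $2,326.00 → $1,915.52
After Nov 6: 231 on hand, pool $1,730.48 (≈ $7.4913 each)
Nov 8, sell 94: 94/231 × $1,730.48 → $704.17
After Nov 9: 288 on hand, pool $2,234.31 (≈ $7.7580 each)
After Nov 12: 662 on hand, pool $6,722.31 (≈ $10.1545 each)
Nov 14, sell 327: 327/662 × $6,722.31 → $3,320.53
After Nov 15: 416 on hand, pool $4,535.78 (≈ $10.9033 each)
Nov 16, sell 294: 294/416 × $4,535.78 → $3,205.57
Total COGS = $1,915.52 + $704.17 + $3,320.53 + $3,205.57 = $9,145.79
Ending inventory (cost pool remaining) = $1,330.21

COGS = $9,145.79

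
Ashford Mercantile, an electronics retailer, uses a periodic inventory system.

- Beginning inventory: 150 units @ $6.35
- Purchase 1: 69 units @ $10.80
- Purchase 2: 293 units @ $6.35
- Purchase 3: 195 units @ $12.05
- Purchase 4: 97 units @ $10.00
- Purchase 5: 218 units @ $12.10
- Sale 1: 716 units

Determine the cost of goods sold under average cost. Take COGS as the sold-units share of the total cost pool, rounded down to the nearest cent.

Sale 1, sell 716: 716/1022 × $9,515.80 → $6,666.64
Ending inventory (cost pool remaining) = $2,849.16
Check: goods available $9,515.80 = COGS $6,666.64 + ending $2,849.16

COGS = $6,666.64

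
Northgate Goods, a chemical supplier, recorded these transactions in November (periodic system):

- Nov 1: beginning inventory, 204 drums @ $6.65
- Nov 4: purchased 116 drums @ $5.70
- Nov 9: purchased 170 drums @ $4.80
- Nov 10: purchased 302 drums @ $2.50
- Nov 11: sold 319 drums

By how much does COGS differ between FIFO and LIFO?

FIFO COGS: 204 @ $6.65 + 115 @ $5.70 = $2,012.10
LIFO COGS: 302 @ $2.50 + 17 @ $4.80 = $836.60
Difference = |$2,012.10 − $836.60| = $1,175.50

$1,175.50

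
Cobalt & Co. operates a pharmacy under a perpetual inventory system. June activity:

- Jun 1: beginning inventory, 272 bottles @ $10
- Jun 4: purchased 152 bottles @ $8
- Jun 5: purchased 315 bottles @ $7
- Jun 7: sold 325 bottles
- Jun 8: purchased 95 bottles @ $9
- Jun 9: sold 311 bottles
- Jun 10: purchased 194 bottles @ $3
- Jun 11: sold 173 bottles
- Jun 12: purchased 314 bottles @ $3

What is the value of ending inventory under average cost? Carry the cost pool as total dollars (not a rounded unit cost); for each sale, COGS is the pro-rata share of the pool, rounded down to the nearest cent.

After Jun 1: 272 on hand, pool $2,720.00 (≈ $10.0000 each)
After Jun 4: 424 on hand, pool $3,936.00 (≈ $9.2830 each)
After Jun 5: 739 on hand, pool $6,141.00 (≈ $8.3099 each)
Jun 7, sell 325: 325/739 × $6,141.00 → $2,700.71
After Jun 8: 509 on hand, pool $4,295.29 (≈ $8.4387 each)
Jun 9, sell 311: 311/509 × $4,295.29 → $2,624.43
After Jun 10: 392 on hand, pool $2,252.86 (≈ $5.7471 each)
Jun 11, sell 173: 173/392 × $2,252.86 → $994.24
After Jun 12: 533 on hand, pool $2,200.62 (≈ $4.1287 each)
Total COGS = $2,700.71 + $2,624.43 + $994.24 = $6,319.38
Ending inventory (cost pool remaining) = $2,200.62
Check: goods available $8,520.00 = COGS $6,319.38 + ending $2,200.62

Ending inventory = $2,200.62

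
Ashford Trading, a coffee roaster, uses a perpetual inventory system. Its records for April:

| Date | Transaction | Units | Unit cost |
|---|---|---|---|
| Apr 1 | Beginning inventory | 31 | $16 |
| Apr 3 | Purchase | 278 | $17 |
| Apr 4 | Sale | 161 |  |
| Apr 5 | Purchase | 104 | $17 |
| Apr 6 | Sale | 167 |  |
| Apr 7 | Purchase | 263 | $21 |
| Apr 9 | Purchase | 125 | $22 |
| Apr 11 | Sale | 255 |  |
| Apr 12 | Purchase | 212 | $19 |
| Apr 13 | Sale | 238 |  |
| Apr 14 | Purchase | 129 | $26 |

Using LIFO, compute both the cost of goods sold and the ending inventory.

Apr 4, 161 sold [LIFO — newest first]: 161 @ $17 = $2,737
Apr 6, 167 sold [LIFO — newest first]: 104 @ $17 + 63 @ $17 = $2,839
Apr 11, 255 sold [LIFO — newest first]: 125 @ $22 + 130 @ $21 = $5,480
Apr 13, 238 sold [LIFO — newest first]: 212 @ $19 + 26 @ $21 = $4,574
Total COGS = $2,737 + $2,839 + $5,480 + $4,574 = $15,630
Ending inventory: 31 @ $16 + 54 @ $17 + 107 @ $21 + 129 @ $26 = $7,015

COGS = $15,630; ending inventory = $7,015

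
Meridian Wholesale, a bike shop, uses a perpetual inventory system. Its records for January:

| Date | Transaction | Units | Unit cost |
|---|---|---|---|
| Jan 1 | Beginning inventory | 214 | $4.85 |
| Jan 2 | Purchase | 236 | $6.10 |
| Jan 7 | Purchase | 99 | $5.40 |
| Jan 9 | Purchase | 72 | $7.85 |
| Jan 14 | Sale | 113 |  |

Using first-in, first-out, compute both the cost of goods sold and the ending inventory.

Jan 14, 113 sold [FIFO — oldest first]: 113 @ $4.85 = $548.05
Ending inventory: 101 @ $4.85 + 236 @ $6.10 + 99 @ $5.40 + 72 @ $7.85 = $3,029.25
Check: goods available $3,577.30 = COGS $548.05 + ending $3,029.25

COGS = $548.05; ending inventory = $3,029.25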